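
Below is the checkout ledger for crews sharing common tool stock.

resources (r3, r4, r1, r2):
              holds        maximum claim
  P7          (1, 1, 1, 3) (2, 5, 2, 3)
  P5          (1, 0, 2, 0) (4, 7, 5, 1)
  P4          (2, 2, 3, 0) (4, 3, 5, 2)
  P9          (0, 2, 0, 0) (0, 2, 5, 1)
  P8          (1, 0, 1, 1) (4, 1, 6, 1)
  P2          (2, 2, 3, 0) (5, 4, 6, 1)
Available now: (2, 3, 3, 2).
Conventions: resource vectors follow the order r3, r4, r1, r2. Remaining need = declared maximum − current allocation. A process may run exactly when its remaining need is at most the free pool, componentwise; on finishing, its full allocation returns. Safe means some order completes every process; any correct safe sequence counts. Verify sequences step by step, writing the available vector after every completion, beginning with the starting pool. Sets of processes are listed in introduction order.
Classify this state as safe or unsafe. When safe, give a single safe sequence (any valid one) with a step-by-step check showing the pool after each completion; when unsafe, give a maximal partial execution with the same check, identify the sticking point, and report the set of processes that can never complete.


SAFE. One safe sequence: P4, P9, P8, P7, P2, P5.
Key observation: at P4 the run first touches a limit — (2, 1, 2, 2) against (2, 3, 3, 2), exact on a resource it actually requests.
Walking it through:
  pool = (2, 3, 3, 2)
  P4 needs (2, 1, 2, 2) <= (2, 3, 3, 2) -> finishes; pool += (2, 2, 3, 0) = (4, 5, 6, 2)
  P9 needs (0, 0, 5, 1) <= (4, 5, 6, 2) -> finishes; pool += (0, 2, 0, 0) = (4, 7, 6, 2)
  P8 needs (3, 1, 5, 0) <= (4, 7, 6, 2) -> finishes; pool += (1, 0, 1, 1) = (5, 7, 7, 3)
  P7 needs (1, 4, 1, 0) <= (5, 7, 7, 3) -> finishes; pool += (1, 1, 1, 3) = (6, 8, 8, 6)
  P2 needs (3, 2, 3, 1) <= (6, 8, 8, 6) -> finishes; pool += (2, 2, 3, 0) = (8, 10, 11, 6)
  P5 needs (3, 7, 3, 1) <= (8, 10, 11, 6) -> finishes; pool += (1, 0, 2, 0) = (9, 10, 13, 6)


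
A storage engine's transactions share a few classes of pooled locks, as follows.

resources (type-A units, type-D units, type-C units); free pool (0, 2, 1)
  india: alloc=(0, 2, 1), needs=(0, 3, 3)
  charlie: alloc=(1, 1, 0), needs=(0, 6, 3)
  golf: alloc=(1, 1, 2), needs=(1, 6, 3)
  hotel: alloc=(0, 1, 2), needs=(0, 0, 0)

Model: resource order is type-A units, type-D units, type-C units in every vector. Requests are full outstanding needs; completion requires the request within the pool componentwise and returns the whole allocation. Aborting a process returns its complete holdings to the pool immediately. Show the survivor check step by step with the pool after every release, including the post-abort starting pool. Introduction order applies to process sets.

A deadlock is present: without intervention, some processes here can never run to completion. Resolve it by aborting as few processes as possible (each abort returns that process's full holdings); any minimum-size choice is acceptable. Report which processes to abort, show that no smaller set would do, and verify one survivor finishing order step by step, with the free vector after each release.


Abort golf.
Key observation: before aborting golf, charlie was permanently blocked — no order could ever run it; afterwards it completes at step 3.
Minimality: the empty abort set fails — the state is deadlocked as it stands.
One survivor order: hotel, india, charlie. Verifying each step (post-abort pool first):
  pool = (1, 3, 3)
  hotel: need (0, 0, 0) fits (1, 3, 3); releases (0, 1, 2), pool now (1, 4, 5)
  india: need (0, 3, 3) fits (1, 4, 5); releases (0, 2, 1), pool now (1, 6, 6)
  charlie: need (0, 6, 3) fits (1, 6, 6); releases (1, 1, 0), pool now (2, 7, 6)


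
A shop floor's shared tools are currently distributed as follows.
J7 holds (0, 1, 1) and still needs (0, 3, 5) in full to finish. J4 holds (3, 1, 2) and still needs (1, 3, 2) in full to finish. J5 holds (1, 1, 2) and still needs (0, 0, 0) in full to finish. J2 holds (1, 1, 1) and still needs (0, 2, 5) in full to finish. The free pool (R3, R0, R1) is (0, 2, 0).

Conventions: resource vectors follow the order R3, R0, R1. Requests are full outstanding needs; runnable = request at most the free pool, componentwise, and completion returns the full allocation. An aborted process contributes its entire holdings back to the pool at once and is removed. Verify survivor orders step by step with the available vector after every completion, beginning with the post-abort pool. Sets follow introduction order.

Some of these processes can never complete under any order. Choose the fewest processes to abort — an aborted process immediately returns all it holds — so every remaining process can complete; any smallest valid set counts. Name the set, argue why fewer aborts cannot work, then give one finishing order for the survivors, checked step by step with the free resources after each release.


Minimum abort set: J2.
Key observation: no ordering could ever have run J7 before the abort of J2; with (1, 1, 1) back in the pool it fits at step 3.
Minimality: the empty abort set fails — the state is deadlocked as it stands.
Survivors finish in the order: J5, J4, J7. Step-by-step check (pool after the aborts first):
  pool = (1, 3, 1)
  J5 needs (0, 0, 0) <= (1, 3, 1) -> finishes; pool += (1, 1, 2) = (2, 4, 3)
  J4 needs (1, 3, 2) <= (2, 4, 3) -> finishes; pool += (3, 1, 2) = (5, 5, 5)
  J7 needs (0, 3, 5) <= (5, 5, 5) -> finishes; pool += (0, 1, 1) = (5, 6, 6)


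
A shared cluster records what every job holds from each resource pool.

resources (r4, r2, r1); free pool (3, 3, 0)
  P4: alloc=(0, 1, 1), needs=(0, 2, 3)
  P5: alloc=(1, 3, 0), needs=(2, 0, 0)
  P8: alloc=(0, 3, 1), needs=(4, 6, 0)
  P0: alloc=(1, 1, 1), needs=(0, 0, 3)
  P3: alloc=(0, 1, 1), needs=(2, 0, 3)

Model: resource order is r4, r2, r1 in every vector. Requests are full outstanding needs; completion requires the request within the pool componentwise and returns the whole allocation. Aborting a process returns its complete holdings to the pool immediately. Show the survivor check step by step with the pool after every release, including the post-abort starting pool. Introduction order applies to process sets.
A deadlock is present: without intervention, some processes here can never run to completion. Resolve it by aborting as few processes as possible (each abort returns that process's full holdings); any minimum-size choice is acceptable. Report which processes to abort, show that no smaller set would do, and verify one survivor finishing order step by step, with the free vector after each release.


Minimum abort set: P4 and P0.
Key observation: no ordering could ever have run P3 before the abort of P4 and P0; with (1, 2, 2) back in the pool it fits at step 3.
Why nothing smaller works — every single abort fails: P4 alone leaves P0 blocked (short on r1); P5 alone leaves P4 blocked (short on r1); P8 alone leaves P4 blocked (short on r1); P0 alone leaves P4 blocked (short on r1); P3 alone leaves P4 blocked (short on r1).
The survivors complete as P5, P8, P3. Verifying each step (starting from the post-abort pool):
  pool = (4, 5, 2)
  P5 needs (2, 0, 0) <= (4, 5, 2) -> finishes; pool += (1, 3, 0) = (5, 8, 2)
  P8 needs (4, 6, 0) <= (5, 8, 2) -> finishes; pool += (0, 3, 1) = (5, 11, 3)
  P3 needs (2, 0, 3) <= (5, 11, 3) -> finishes; pool += (0, 1, 1) = (5, 12, 4)


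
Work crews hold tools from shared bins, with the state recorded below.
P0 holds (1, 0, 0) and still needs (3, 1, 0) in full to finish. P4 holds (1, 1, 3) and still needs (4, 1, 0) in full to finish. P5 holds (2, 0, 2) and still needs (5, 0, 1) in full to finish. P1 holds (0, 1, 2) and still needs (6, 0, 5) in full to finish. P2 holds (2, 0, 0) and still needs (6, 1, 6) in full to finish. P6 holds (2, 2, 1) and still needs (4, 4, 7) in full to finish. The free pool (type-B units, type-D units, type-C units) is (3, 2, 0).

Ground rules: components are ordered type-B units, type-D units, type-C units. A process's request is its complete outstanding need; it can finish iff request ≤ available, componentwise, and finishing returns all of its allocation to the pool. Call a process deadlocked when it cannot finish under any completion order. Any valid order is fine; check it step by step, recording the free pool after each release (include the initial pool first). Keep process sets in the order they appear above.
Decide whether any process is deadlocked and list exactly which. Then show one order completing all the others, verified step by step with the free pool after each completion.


Nothing here is deadlocked.
Key observation: P0 fits the free pool immediately, and its release cascades until everyone finishes.
A valid finishing order for the others: P0, P4, P5, P1, P6, P2. Check, step by step:
  pool = (3, 2, 0)
  P0 needs (3, 1, 0) <= (3, 2, 0) -> finishes; pool += (1, 0, 0) = (4, 2, 0)
  P4 needs (4, 1, 0) <= (4, 2, 0) -> finishes; pool += (1, 1, 3) = (5, 3, 3)
  P5 needs (5, 0, 1) <= (5, 3, 3) -> finishes; pool += (2, 0, 2) = (7, 3, 5)
  P1 needs (6, 0, 5) <= (7, 3, 5) -> finishes; pool += (0, 1, 2) = (7, 4, 7)
  P6 needs (4, 4, 7) <= (7, 4, 7) -> finishes; pool += (2, 2, 1) = (9, 6, 8)
  P2 needs (6, 1, 6) <= (9, 6, 8) -> finishes; pool += (2, 0, 0) = (11, 6, 8)


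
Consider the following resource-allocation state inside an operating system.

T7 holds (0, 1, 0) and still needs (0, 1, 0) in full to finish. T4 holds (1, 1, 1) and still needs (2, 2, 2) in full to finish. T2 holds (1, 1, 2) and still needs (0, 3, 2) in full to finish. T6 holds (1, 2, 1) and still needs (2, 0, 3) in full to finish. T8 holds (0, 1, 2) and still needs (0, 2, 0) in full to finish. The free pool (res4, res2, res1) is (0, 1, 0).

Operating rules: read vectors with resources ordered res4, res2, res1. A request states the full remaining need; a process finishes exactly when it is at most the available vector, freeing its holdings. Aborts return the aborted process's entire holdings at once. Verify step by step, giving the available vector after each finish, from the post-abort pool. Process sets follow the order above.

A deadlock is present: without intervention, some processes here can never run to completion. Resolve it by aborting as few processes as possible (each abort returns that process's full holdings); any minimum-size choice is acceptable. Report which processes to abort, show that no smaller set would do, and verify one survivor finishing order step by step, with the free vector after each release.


The answer: abort T6.
Key observation: the returned (1, 2, 1) from T6 is what brings T4 — unrunnable before, under any order — into play at step 3.
No smaller set exists: with zero aborts the deadlock remains.
One survivor order: T8, T2, T4, T7. Walking it through (post-abort pool first):
  pool = (1, 3, 1)
  run T8 (needs (0, 2, 0), free (1, 3, 1)); after release of (0, 1, 2) the pool is (1, 4, 3)
  run T2 (needs (0, 3, 2), free (1, 4, 3)); after release of (1, 1, 2) the pool is (2, 5, 5)
  run T4 (needs (2, 2, 2), free (2, 5, 5)); after release of (1, 1, 1) the pool is (3, 6, 6)
  run T7 (needs (0, 1, 0), free (3, 6, 6)); after release of (0, 1, 0) the pool is (3, 7, 6)


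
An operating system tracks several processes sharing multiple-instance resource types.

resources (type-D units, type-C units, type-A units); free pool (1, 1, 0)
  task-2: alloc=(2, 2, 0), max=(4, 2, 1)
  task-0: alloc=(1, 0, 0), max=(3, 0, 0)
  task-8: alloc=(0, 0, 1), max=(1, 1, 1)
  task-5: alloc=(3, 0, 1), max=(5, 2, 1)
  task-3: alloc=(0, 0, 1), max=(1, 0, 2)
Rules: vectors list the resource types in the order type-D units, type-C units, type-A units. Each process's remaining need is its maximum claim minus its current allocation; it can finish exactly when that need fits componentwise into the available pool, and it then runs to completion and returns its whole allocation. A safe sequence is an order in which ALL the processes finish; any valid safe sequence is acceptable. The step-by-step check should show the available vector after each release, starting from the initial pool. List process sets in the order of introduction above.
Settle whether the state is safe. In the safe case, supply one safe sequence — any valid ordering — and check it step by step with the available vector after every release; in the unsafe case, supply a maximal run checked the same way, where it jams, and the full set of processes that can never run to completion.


UNSAFE — no complete ordering exists.
Key observation: the pool after task-8, task-3 is (1, 1, 2); every surviving request exceeds it in type-D units, so progress ends there.
A maximal execution: task-8, task-3 — then nothing else fits. Check, step by step:
  pool = (1, 1, 0)
  task-8 needs (1, 1, 0) <= (1, 1, 0) -> finishes; pool += (0, 0, 1) = (1, 1, 1)
  task-3 needs (1, 0, 1) <= (1, 1, 1) -> finishes; pool += (0, 0, 1) = (1, 1, 2)
  task-2 cannot run: need (2, 0, 1) vs free (1, 1, 2) (insufficient type-D units)
  task-0 cannot run: need (2, 0, 0) vs free (1, 1, 2) (insufficient type-D units)
  task-5 cannot run: need (2, 2, 0) vs free (1, 1, 2) (insufficient type-D units and type-C units)
Never able to finish: task-2, task-0 and task-5.


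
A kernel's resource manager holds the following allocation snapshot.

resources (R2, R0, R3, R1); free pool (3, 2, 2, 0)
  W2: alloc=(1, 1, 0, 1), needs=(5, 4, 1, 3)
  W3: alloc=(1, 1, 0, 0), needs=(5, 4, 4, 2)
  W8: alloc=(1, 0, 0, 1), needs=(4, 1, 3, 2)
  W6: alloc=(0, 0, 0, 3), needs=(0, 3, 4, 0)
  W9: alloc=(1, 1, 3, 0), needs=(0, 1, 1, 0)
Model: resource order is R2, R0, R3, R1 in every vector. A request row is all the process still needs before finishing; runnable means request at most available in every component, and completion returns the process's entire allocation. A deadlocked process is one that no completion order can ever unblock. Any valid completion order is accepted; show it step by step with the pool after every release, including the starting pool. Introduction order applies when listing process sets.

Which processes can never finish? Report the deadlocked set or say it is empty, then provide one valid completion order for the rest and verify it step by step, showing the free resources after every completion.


Deadlocked: W2 and W3.
Key observation: the pool after W9, W6, W8 is (5, 3, 5, 4); every surviving request exceeds it in R0, so progress ends there.
One completion order for the rest: W9, W6, W8. Check, step by step:
  pool = (3, 2, 2, 0)
  W9: need (0, 1, 1, 0) fits (3, 2, 2, 0); releases (1, 1, 3, 0), pool now (4, 3, 5, 0)
  W6: need (0, 3, 4, 0) fits (4, 3, 5, 0); releases (0, 0, 0, 3), pool now (4, 3, 5, 3)
  W8: need (4, 1, 3, 2) fits (4, 3, 5, 3); releases (1, 0, 0, 1), pool now (5, 3, 5, 4)
The stuck group stays short no matter what:
  W2 still needs (5, 4, 1, 3) but only (5, 3, 5, 4) is free — short on R0
  W3 still needs (5, 4, 4, 2) but only (5, 3, 5, 4) is free — short on R0


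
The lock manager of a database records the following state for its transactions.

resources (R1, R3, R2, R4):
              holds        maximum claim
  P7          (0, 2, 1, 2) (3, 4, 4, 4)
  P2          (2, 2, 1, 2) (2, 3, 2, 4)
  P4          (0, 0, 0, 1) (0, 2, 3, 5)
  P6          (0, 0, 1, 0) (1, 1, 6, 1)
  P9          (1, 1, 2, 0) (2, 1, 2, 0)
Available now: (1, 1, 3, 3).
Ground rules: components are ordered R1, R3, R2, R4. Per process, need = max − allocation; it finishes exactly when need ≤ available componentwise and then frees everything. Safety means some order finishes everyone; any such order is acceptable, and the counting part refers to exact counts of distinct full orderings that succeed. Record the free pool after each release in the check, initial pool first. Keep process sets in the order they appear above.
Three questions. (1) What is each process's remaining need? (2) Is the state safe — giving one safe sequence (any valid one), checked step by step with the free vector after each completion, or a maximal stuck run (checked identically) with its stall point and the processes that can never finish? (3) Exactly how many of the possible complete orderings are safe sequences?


(1) Need matrix, components ordered R1, R3, R2, R4:
  P7: (3, 2, 3, 2)
  P2: (0, 1, 1, 2)
  P4: (0, 2, 3, 4)
  P6: (1, 1, 5, 1)
  P9: (1, 0, 0, 0)
(2) SAFE, for example via the order P2, P7, P4, P9, P6.
Key observation: P2 is the earliest step where a requested resource binds exactly: need (0, 1, 1, 2), pool (1, 1, 3, 3) at its turn.
Verifying each step:
  pool = (1, 1, 3, 3)
  P2: need (0, 1, 1, 2) fits (1, 1, 3, 3); releases (2, 2, 1, 2), pool now (3, 3, 4, 5)
  P7: need (3, 2, 3, 2) fits (3, 3, 4, 5); releases (0, 2, 1, 2), pool now (3, 5, 5, 7)
  P4: need (0, 2, 3, 4) fits (3, 5, 5, 7); releases (0, 0, 0, 1), pool now (3, 5, 5, 8)
  P9: need (1, 0, 0, 0) fits (3, 5, 5, 8); releases (1, 1, 2, 0), pool now (4, 6, 7, 8)
  P6: need (1, 1, 5, 1) fits (4, 6, 7, 8); releases (0, 0, 1, 0), pool now (4, 6, 8, 8)
(3) Precisely 24 of the possible complete orderings are safe sequences.


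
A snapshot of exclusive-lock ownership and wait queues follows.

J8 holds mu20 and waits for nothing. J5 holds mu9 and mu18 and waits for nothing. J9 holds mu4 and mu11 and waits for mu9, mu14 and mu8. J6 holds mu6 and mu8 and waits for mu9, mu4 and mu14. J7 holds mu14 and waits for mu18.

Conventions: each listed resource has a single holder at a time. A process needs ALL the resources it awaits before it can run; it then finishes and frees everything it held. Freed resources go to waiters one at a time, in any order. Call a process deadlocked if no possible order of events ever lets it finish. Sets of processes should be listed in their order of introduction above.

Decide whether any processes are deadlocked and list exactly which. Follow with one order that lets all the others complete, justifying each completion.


Deadlocked set: J9 and J6.
Key observation: the wait chain closes on itself along J9 -> J6 -> J9; no other process is dragged down with it.
A valid finishing order for the others: J8, J5, J7.
Walking it through:
  run J8 (it waits on nothing); releases mu20
  run J5 (it waits on nothing); releases mu9 and mu18
  J7 waits on mu18 — all released -> runs and releases mu14


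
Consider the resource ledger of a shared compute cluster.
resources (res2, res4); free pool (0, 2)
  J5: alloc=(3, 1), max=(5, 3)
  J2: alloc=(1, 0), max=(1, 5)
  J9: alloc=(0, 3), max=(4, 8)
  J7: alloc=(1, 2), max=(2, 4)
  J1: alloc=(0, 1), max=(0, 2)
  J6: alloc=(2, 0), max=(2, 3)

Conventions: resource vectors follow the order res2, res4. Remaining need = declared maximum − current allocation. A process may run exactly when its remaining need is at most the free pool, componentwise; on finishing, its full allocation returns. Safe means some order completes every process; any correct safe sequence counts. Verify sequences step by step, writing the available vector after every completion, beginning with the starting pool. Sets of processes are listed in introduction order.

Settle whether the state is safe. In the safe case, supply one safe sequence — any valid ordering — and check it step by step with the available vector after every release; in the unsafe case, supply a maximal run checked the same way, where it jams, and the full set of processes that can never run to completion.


SAFE — a valid safe sequence is J1, J6, J7, J5, J2, J9.
Key observation: at J6 the run first touches a limit — (0, 3) against (0, 3), exact on a resource it actually requests.
Walking it through:
  pool = (0, 2)
  run J1 (needs (0, 1), free (0, 2)); after release of (0, 1) the pool is (0, 3)
  run J6 (needs (0, 3), free (0, 3)); after release of (2, 0) the pool is (2, 3)
  run J7 (needs (1, 2), free (2, 3)); after release of (1, 2) the pool is (3, 5)
  run J5 (needs (2, 2), free (3, 5)); after release of (3, 1) the pool is (6, 6)
  run J2 (needs (0, 5), free (6, 6)); after release of (1, 0) the pool is (7, 6)
  run J9 (needs (4, 5), free (7, 6)); after release of (0, 3) the pool is (7, 9)


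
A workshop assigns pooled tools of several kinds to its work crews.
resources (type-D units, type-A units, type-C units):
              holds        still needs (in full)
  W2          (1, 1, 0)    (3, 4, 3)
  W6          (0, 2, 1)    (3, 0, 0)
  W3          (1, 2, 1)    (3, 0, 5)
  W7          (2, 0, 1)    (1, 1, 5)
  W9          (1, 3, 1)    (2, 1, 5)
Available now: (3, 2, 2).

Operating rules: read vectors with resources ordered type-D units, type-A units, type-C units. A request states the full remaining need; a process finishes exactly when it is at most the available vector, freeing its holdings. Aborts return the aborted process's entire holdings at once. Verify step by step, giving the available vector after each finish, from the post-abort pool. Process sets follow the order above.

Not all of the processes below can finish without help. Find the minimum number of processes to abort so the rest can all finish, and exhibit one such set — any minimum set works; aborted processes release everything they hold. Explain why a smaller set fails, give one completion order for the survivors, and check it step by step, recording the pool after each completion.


Minimum abort set: W3 and W7.
Key observation: W9 could never have finished before the abort; with (3, 2, 2) returned by W3 and W7, it fits at step 3.
Why nothing smaller works — every single abort fails: W2 alone leaves W3 blocked (short on type-C units); W6 alone leaves W3 blocked (short on type-C units); W3 alone leaves W7 blocked (short on type-C units); W7 alone leaves W3 blocked (short on type-C units); W9 alone leaves W3 blocked (short on type-C units).
The survivors complete as W6, W2, W9. Verifying each step (starting from the post-abort pool):
  pool = (6, 4, 4)
  W6 needs (3, 0, 0) <= (6, 4, 4) -> finishes; pool += (0, 2, 1) = (6, 6, 5)
  W2 needs (3, 4, 3) <= (6, 6, 5) -> finishes; pool += (1, 1, 0) = (7, 7, 5)
  W9 needs (2, 1, 5) <= (7, 7, 5) -> finishes; pool += (1, 3, 1) = (8, 10, 6)


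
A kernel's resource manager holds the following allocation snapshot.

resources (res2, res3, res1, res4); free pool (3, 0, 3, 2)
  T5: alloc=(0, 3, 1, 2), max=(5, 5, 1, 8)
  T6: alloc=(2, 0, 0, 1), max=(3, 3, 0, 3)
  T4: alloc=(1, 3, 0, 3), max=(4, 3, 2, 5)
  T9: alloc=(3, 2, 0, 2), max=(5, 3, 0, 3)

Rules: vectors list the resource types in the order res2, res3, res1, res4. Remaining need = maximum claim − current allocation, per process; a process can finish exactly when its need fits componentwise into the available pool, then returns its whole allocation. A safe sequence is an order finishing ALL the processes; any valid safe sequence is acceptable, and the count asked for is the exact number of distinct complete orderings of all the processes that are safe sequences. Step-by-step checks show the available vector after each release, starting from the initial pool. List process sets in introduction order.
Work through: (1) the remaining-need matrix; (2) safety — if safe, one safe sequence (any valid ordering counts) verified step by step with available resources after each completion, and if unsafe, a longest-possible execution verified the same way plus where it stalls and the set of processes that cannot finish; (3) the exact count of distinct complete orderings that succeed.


(1) Need matrix, components ordered res2, res3, res1, res4:
  T5: (5, 2, 0, 6)
  T6: (1, 3, 0, 2)
  T4: (3, 0, 2, 2)
  T9: (2, 1, 0, 1)
(2) SAFE, for example via the order T4, T9, T6, T5.
Key observation: T4 is the earliest step where a requested resource binds exactly: need (3, 0, 2, 2), pool (3, 0, 3, 2) at its turn.
Walking it through:
  pool = (3, 0, 3, 2)
  T4: need (3, 0, 2, 2) fits (3, 0, 3, 2); releases (1, 3, 0, 3), pool now (4, 3, 3, 5)
  T9: need (2, 1, 0, 1) fits (4, 3, 3, 5); releases (3, 2, 0, 2), pool now (7, 5, 3, 7)
  T6: need (1, 3, 0, 2) fits (7, 5, 3, 7); releases (2, 0, 0, 1), pool now (9, 5, 3, 8)
  T5: need (5, 2, 0, 6) fits (9, 5, 3, 8); releases (0, 3, 1, 2), pool now (9, 8, 4, 10)
(3) The exact count: 4 of the possible complete orderings are safe sequences.


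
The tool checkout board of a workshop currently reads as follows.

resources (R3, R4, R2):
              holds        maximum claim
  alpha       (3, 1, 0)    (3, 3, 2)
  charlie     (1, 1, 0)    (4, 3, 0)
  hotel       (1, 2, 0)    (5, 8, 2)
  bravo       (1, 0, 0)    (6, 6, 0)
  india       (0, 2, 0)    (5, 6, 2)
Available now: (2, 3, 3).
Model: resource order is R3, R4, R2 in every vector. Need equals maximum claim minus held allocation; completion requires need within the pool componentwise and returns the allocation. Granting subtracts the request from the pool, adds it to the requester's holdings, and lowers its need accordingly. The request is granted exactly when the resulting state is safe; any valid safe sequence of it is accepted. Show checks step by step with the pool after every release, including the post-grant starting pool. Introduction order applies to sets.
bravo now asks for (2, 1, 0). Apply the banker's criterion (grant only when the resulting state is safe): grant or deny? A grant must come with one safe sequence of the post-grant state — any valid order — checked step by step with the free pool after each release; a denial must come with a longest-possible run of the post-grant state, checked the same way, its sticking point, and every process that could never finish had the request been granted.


DENY. Granting would leave the state unsafe.
Key observation: after alpha, charlie the pool peaks at (4, 4, 3), and each blocked process is short somewhere: hotel on R4; bravo on R4; india on R3.
After a pretend grant, a maximal execution: alpha, charlie — then nothing else fits. Walking it through:
  pool = (0, 2, 3)
  alpha: need (0, 2, 2) fits (0, 2, 3); releases (3, 1, 0), pool now (3, 3, 3)
  charlie: need (3, 2, 0) fits (3, 3, 3); releases (1, 1, 0), pool now (4, 4, 3)
  blocked: hotel wants (4, 6, 2), pool (4, 4, 3) — not enough R4
  blocked: bravo wants (3, 5, 0), pool (4, 4, 3) — not enough R4
  blocked: india wants (5, 4, 2), pool (4, 4, 3) — not enough R3
Had the request been granted, hotel, bravo and india could never finish.


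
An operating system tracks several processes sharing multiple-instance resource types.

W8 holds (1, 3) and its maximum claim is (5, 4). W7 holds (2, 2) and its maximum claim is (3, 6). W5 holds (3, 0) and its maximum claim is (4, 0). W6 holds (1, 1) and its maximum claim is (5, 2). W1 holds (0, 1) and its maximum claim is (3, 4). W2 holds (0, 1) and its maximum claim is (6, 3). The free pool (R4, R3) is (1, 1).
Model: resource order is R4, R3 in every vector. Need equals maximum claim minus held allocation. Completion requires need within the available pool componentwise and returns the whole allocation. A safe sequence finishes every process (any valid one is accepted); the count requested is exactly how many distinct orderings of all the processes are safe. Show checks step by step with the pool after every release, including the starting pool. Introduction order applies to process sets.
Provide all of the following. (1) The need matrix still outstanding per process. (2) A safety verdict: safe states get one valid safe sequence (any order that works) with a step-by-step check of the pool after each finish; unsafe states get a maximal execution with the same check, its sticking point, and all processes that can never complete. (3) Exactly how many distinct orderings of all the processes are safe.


(1) Outstanding need per process (order R4, R3):
  W8: (4, 1)
  W7: (1, 4)
  W5: (1, 0)
  W6: (4, 1)
  W1: (3, 3)
  W2: (6, 2)
(2) SAFE, for example via the order W5, W6, W8, W1, W2, W7.
Key observation: W5 marks the first exact bind of the order: its need (1, 0) fits the free (1, 1) with zero slack on a requested resource.
Step-by-step check:
  pool = (1, 1)
  W5: need (1, 0) fits (1, 1); releases (3, 0), pool now (4, 1)
  W6: need (4, 1) fits (4, 1); releases (1, 1), pool now (5, 2)
  W8: need (4, 1) fits (5, 2); releases (1, 3), pool now (6, 5)
  W1: need (3, 3) fits (6, 5); releases (0, 1), pool now (6, 6)
  W2: need (6, 2) fits (6, 6); releases (0, 1), pool now (6, 7)
  W7: need (1, 4) fits (6, 7); releases (2, 2), pool now (8, 9)
(3) Precisely 22 of the possible complete orderings are safe sequences.


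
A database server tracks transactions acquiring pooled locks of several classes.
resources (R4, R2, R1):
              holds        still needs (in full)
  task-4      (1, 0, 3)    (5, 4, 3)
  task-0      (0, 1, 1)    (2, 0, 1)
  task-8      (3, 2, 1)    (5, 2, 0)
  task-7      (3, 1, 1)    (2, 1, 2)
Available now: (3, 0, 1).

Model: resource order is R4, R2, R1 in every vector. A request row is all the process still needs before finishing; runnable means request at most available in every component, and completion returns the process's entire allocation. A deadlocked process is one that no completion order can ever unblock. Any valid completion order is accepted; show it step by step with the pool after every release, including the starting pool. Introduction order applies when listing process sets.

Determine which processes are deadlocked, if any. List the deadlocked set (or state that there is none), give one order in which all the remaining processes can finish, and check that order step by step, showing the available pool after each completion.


No process is deadlocked.
Key observation: no deadlock: task-0 fits now, and the freed resources carry the rest through.
The rest can finish in the order task-0, task-7, task-8, task-4. Step-by-step check:
  pool = (3, 0, 1)
  run task-0 (needs (2, 0, 1), free (3, 0, 1)); after release of (0, 1, 1) the pool is (3, 1, 2)
  run task-7 (needs (2, 1, 2), free (3, 1, 2)); after release of (3, 1, 1) the pool is (6, 2, 3)
  run task-8 (needs (5, 2, 0), free (6, 2, 3)); after release of (3, 2, 1) the pool is (9, 4, 4)
  run task-4 (needs (5, 4, 3), free (9, 4, 4)); after release of (1, 0, 3) the pool is (10, 4, 7)


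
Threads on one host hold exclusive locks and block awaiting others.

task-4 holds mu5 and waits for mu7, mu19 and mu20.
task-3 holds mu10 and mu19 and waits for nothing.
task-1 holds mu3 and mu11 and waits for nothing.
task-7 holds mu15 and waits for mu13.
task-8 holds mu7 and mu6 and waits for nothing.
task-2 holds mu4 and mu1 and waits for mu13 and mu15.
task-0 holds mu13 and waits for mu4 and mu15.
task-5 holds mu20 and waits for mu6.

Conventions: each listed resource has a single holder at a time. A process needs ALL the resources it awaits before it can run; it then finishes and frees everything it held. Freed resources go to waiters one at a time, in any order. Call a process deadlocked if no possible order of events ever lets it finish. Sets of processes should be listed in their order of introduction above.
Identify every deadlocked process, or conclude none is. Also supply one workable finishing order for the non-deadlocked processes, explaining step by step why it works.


Deadlocked: task-7, task-2 and task-0.
Key observation: nobody on the ring task-7 -> task-0 -> task-7 can start until another member finishes, which never happens; task-2 is caught in further circular waits.
The rest can finish in the order task-3, task-1, task-8, task-5, task-4.
Walking it through:
  task-3: no waits; runs immediately, freeing mu10 and mu19
  task-1: no waits; runs immediately, freeing mu3 and mu11
  task-8: no waits; runs immediately, freeing mu7 and mu6
  task-5 waits on mu6 — all released -> runs and releases mu20
  task-4 waits on mu7, mu19 and mu20 — all released -> runs and releases mu5


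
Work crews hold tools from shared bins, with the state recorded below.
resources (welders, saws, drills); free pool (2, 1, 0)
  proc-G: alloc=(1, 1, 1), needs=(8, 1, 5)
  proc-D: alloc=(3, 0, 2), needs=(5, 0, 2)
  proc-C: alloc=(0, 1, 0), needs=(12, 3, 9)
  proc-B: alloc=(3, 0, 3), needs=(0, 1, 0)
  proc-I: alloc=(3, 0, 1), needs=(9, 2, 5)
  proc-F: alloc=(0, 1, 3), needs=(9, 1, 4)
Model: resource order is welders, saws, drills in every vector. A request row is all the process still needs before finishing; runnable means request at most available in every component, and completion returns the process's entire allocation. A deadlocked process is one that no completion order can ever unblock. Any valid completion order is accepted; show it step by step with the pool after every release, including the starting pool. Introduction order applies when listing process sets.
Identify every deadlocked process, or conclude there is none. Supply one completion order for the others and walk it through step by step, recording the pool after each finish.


No process is deadlocked.
Key observation: starting with proc-B, each completion frees enough for the next — no one is permanently blocked.
A valid finishing order for the others: proc-B, proc-D, proc-G, proc-I, proc-F, proc-C. Walking it through:
  pool = (2, 1, 0)
  proc-B: need (0, 1, 0) fits (2, 1, 0); releases (3, 0, 3), pool now (5, 1, 3)
  proc-D: need (5, 0, 2) fits (5, 1, 3); releases (3, 0, 2), pool now (8, 1, 5)
  proc-G: need (8, 1, 5) fits (8, 1, 5); releases (1, 1, 1), pool now (9, 2, 6)
  proc-I: need (9, 2, 5) fits (9, 2, 6); releases (3, 0, 1), pool now (12, 2, 7)
  proc-F: need (9, 1, 4) fits (12, 2, 7); releases (0, 1, 3), pool now (12, 3, 10)
  proc-C: need (12, 3, 9) fits (12, 3, 10); releases (0, 1, 0), pool now (12, 4, 10)


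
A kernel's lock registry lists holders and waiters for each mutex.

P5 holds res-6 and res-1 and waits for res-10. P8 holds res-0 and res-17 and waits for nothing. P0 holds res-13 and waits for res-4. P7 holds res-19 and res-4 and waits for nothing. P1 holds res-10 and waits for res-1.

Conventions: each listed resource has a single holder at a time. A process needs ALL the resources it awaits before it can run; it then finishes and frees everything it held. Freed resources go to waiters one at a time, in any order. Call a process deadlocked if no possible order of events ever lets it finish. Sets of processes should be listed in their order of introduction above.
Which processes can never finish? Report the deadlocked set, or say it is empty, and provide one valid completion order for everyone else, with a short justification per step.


The deadlocked set is P5 and P1.
Key observation: the cycle P5 -> P1 -> P5 can never break — each member waits on the next; no other process is dragged down with it.
A valid finishing order for the others: P7, P0, P8.
Verifying each step:
  run P7 (it waits on nothing); releases res-19 and res-4
  P0: everything it awaited (res-4) is free; runs, freeing res-13
  run P8 (it waits on nothing); releases res-0 and res-17


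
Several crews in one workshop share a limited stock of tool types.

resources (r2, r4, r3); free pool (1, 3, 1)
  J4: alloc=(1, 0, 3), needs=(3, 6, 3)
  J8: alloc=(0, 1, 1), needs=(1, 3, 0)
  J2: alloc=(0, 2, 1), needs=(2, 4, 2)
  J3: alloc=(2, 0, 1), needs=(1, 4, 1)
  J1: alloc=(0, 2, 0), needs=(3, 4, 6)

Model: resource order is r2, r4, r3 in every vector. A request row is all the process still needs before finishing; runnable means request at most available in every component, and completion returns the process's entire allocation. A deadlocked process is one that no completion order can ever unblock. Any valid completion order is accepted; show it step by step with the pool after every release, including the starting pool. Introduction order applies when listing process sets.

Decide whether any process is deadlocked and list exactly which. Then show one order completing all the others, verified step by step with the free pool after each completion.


Nothing here is deadlocked.
Key observation: J8 can run right away; the returned allocation unlocks the remaining processes in turn.
The rest can finish in the order J8, J3, J2, J4, J1. Walking it through:
  pool = (1, 3, 1)
  J8 needs (1, 3, 0) <= (1, 3, 1) -> finishes; pool += (0, 1, 1) = (1, 4, 2)
  J3 needs (1, 4, 1) <= (1, 4, 2) -> finishes; pool += (2, 0, 1) = (3, 4, 3)
  J2 needs (2, 4, 2) <= (3, 4, 3) -> finishes; pool += (0, 2, 1) = (3, 6, 4)
  J4 needs (3, 6, 3) <= (3, 6, 4) -> finishes; pool += (1, 0, 3) = (4, 6, 7)
  J1 needs (3, 4, 6) <= (4, 6, 7) -> finishes; pool += (0, 2, 0) = (4, 8, 7)


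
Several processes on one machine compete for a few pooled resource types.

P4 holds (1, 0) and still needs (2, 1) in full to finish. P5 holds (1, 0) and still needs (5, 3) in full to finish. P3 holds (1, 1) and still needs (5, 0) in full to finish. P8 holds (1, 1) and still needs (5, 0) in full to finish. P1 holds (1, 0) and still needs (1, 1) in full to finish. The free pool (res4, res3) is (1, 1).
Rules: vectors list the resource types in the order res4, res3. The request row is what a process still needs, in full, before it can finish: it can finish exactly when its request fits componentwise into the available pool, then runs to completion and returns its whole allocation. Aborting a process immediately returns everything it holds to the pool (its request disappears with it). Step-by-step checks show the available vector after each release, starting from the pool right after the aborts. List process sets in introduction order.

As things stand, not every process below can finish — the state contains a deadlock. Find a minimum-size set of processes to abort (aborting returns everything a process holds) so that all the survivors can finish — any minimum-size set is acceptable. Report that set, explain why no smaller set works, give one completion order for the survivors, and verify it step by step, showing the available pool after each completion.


Minimum abort set: P5 and P8.
Key observation: P3 could never have finished before the abort; with (2, 1) returned by P5 and P8, it fits at step 3.
No one abort is enough; case by case: P4 alone leaves P5 blocked (short on res4 and res3); P5 alone leaves P3 blocked (short on res4); P3 alone leaves P5 blocked (short on res4 and res3); P8 alone leaves P5 blocked (short on res4 and res3); P1 alone leaves P5 blocked (short on res4 and res3).
The survivors complete as P4, P1, P3. Verifying each step (starting from the post-abort pool):
  pool = (3, 2)
  P4 needs (2, 1) <= (3, 2) -> finishes; pool += (1, 0) = (4, 2)
  P1 needs (1, 1) <= (4, 2) -> finishes; pool += (1, 0) = (5, 2)
  P3 needs (5, 0) <= (5, 2) -> finishes; pool += (1, 1) = (6, 3)


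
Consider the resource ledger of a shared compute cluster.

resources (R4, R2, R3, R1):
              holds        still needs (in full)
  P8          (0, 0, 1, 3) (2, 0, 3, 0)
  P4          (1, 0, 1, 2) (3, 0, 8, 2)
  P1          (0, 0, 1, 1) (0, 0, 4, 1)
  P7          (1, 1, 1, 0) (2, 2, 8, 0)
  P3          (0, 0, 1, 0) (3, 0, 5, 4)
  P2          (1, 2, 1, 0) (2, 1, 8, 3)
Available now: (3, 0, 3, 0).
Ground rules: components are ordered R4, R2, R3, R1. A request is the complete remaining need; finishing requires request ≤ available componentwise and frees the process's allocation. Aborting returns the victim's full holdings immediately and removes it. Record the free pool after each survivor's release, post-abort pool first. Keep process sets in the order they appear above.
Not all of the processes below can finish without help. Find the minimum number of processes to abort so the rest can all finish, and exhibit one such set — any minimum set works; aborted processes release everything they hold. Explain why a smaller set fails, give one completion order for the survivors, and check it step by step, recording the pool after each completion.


Minimum abort set: P7 and P2.
Key observation: P4 was stuck for good until P7 and P2 gave back (2, 3, 2, 0); in the order shown it finishes at step 4.
Minimality, checking each single-abort alternative: P8 alone leaves P4 blocked (short on R3); P4 alone leaves P7 blocked (short on R2 and R3); P1 alone leaves P4 blocked (short on R3); P7 alone leaves P4 blocked (short on R3); P3 alone leaves P4 blocked (short on R3); P2 alone leaves P4 blocked (short on R3).
One survivor order: P8, P1, P3, P4. Step-by-step check (post-abort pool first):
  pool = (5, 3, 5, 0)
  P8 needs (2, 0, 3, 0) <= (5, 3, 5, 0) -> finishes; pool += (0, 0, 1, 3) = (5, 3, 6, 3)
  P1 needs (0, 0, 4, 1) <= (5, 3, 6, 3) -> finishes; pool += (0, 0, 1, 1) = (5, 3, 7, 4)
  P3 needs (3, 0, 5, 4) <= (5, 3, 7, 4) -> finishes; pool += (0, 0, 1, 0) = (5, 3, 8, 4)
  P4 needs (3, 0, 8, 2) <= (5, 3, 8, 4) -> finishes; pool += (1, 0, 1, 2) = (6, 3, 9, 6)
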